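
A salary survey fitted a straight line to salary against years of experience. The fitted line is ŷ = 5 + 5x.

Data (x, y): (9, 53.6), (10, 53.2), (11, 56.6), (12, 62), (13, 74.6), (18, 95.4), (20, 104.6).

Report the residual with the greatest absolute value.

x=9: ŷ = 5 + 5·9 = 50; r = 53.6 − 50 = 3.6
x=10: ŷ = 5 + 5·10 = 55; r = 53.2 − 55 = -1.8
x=11: ŷ = 5 + 5·11 = 60; r = 56.6 − 60 = -3.4
x=12: ŷ = 5 + 5·12 = 65; r = 62 − 65 = -3
x=13: ŷ = 5 + 5·13 = 70; r = 74.6 − 70 = 4.6
x=18: ŷ = 5 + 5·18 = 95; r = 95.4 − 95 = 0.4
x=20: ŷ = 5 + 5·20 = 105; r = 104.6 − 105 = -0.4
Largest |r| is 4.6 at x = 13, residual 4.6.

r = 4.6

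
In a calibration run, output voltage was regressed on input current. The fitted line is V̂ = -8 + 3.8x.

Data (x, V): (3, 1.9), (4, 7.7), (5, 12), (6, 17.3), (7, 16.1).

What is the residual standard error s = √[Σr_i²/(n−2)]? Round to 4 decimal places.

s = 2.3094

x=3: V̂ = -8 + 3.8·3 = 3.4; r = 1.9 − 3.4 = -1.5
x=4: V̂ = -8 + 3.8·4 = 7.2; r = 7.7 − 7.2 = 0.5
x=5: V̂ = -8 + 3.8·5 = 11; r = 12 − 11 = 1
x=6: V̂ = -8 + 3.8·6 = 14.8; r = 17.3 − 14.8 = 2.5
x=7: V̂ = -8 + 3.8·7 = 18.6; r = 16.1 − 18.6 = -2.5
SSE = 2.25 + 0.25 + 1 + 6.25 + 6.25 = 16
s = √(16/3) = √5.33333 ≈ 2.3094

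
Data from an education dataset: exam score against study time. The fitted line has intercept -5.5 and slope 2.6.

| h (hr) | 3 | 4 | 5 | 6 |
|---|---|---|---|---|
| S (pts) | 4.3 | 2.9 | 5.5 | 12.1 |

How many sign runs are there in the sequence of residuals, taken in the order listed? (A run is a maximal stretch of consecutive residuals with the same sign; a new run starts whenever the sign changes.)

h=3: ŷ = -5.5 + 2.6·3 = 2.3; r = 4.3 − 2.3 = 2
h=4: ŷ = -5.5 + 2.6·4 = 4.9; r = 2.9 − 4.9 = -2
h=5: ŷ = -5.5 + 2.6·5 = 7.5; r = 5.5 − 7.5 = -2
h=6: ŷ = -5.5 + 2.6·6 = 10.1; r = 12.1 − 10.1 = 2
Signs: + − − +
Runs: +×1, −×2, +×1 → 3

3 runs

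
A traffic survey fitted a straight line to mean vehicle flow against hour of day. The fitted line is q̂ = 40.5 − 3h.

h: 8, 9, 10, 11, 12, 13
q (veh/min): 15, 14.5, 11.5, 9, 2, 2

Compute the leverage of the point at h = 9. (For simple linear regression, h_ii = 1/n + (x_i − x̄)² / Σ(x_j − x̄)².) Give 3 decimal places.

h = 0.295

h̄ = (8 + 9 + 10 + 11 + 12 + 13)/6 = 10.5
Σ(h − h̄)² = 6.25 + 2.25 + 0.25 + 0.25 + 2.25 + 6.25 = 17.5
h = 1/6 + (-1.5)²/17.5 = 0.166667 + 0.128571 = 0.295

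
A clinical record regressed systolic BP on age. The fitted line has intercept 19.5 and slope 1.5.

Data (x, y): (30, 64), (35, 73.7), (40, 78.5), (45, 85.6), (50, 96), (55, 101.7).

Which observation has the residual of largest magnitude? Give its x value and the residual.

x = 35, r = 1.7

x=30: ŷ = 19.5 + 1.5·30 = 64.5; r = 64 − 64.5 = -0.5
x=35: ŷ = 19.5 + 1.5·35 = 72; r = 73.7 − 72 = 1.7
x=40: ŷ = 19.5 + 1.5·40 = 79.5; r = 78.5 − 79.5 = -1
x=45: ŷ = 19.5 + 1.5·45 = 87; r = 85.6 − 87 = -1.4
x=50: ŷ = 19.5 + 1.5·50 = 94.5; r = 96 − 94.5 = 1.5
x=55: ŷ = 19.5 + 1.5·55 = 102; r = 101.7 − 102 = -0.3
Largest |r| is 1.7 at x = 35, residual 1.7.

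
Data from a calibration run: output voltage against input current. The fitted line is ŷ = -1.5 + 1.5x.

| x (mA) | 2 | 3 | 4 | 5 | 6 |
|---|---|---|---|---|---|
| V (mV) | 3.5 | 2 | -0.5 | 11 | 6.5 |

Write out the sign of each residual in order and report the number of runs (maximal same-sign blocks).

x=2: ŷ = -1.5 + 1.5·2 = 1.5; r = 3.5 − 1.5 = 2
x=3: ŷ = -1.5 + 1.5·3 = 3; r = 2 − 3 = -1
x=4: ŷ = -1.5 + 1.5·4 = 4.5; r = -0.5 − 4.5 = -5
x=5: ŷ = -1.5 + 1.5·5 = 6; r = 11 − 6 = 5
x=6: ŷ = -1.5 + 1.5·6 = 7.5; r = 6.5 − 7.5 = -1
Signs: + − − + −
Runs: +×1, −×2, +×1, −×1 → 4

4 runs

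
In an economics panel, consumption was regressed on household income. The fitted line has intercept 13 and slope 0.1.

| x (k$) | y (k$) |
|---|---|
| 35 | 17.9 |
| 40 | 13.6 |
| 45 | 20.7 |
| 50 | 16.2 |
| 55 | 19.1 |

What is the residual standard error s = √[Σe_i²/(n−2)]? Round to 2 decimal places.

x=35: ŷ = 13 + 0.1·35 = 16.5; e = 17.9 − 16.5 = 1.4
x=40: ŷ = 13 + 0.1·40 = 17; e = 13.6 − 17 = -3.4
x=45: ŷ = 13 + 0.1·45 = 17.5; e = 20.7 − 17.5 = 3.2
x=50: ŷ = 13 + 0.1·50 = 18; e = 16.2 − 18 = -1.8
x=55: ŷ = 13 + 0.1·55 = 18.5; e = 19.1 − 18.5 = 0.6
SSE = 1.96 + 11.56 + 10.24 + 3.24 + 0.36 = 27.36
s = √(27.36/3) = √9.12 ≈ 3.02

s = 3.02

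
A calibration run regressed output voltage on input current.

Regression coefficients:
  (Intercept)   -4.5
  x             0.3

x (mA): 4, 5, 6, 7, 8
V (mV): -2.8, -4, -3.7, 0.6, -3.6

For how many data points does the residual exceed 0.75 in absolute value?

4

x=4: V̂ = -4.5 + 0.3·4 = -3.3; e = -2.8 − (-3.3) = 0.5
x=5: V̂ = -4.5 + 0.3·5 = -3; e = -4 − (-3) = -1
x=6: V̂ = -4.5 + 0.3·6 = -2.7; e = -3.7 − (-2.7) = -1
x=7: V̂ = -4.5 + 0.3·7 = -2.4; e = 0.6 − (-2.4) = 3
x=8: V̂ = -4.5 + 0.3·8 = -2.1; e = -3.6 − (-2.1) = -1.5
|e| > 0.75: x=5 (|e|=1), x=6 (|e|=1), x=7 (|e|=3), x=8 (|e|=1.5) → 4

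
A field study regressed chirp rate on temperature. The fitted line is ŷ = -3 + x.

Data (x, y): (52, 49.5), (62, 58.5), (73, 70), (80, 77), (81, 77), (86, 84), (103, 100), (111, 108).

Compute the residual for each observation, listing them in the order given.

0.5, -0.5, 0, 0, -1, 1, 0, 0

x=52: ŷ = -3 + 52 = 49; r = 49.5 − 49 = 0.5
x=62: ŷ = -3 + 62 = 59; r = 58.5 − 59 = -0.5
x=73: ŷ = -3 + 73 = 70; r = 70 − 70 = 0
x=80: ŷ = -3 + 80 = 77; r = 77 − 77 = 0
x=81: ŷ = -3 + 81 = 78; r = 77 − 78 = -1
x=86: ŷ = -3 + 86 = 83; r = 84 − 83 = 1
x=103: ŷ = -3 + 103 = 100; r = 100 − 100 = 0
x=111: ŷ = -3 + 111 = 108; r = 108 − 108 = 0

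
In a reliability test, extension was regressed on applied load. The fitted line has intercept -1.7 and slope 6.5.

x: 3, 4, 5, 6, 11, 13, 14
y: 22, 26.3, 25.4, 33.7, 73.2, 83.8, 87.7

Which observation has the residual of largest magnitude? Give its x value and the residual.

x = 5, r = -5.4

x=3: ŷ = -1.7 + 6.5·3 = 17.8; r = 22 − 17.8 = 4.2
x=4: ŷ = -1.7 + 6.5·4 = 24.3; r = 26.3 − 24.3 = 2
x=5: ŷ = -1.7 + 6.5·5 = 30.8; r = 25.4 − 30.8 = -5.4
x=6: ŷ = -1.7 + 6.5·6 = 37.3; r = 33.7 − 37.3 = -3.6
x=11: ŷ = -1.7 + 6.5·11 = 69.8; r = 73.2 − 69.8 = 3.4
x=13: ŷ = -1.7 + 6.5·13 = 82.8; r = 83.8 − 82.8 = 1
x=14: ŷ = -1.7 + 6.5·14 = 89.3; r = 87.7 − 89.3 = -1.6
Largest |r| is 5.4 at x = 5, residual -5.4.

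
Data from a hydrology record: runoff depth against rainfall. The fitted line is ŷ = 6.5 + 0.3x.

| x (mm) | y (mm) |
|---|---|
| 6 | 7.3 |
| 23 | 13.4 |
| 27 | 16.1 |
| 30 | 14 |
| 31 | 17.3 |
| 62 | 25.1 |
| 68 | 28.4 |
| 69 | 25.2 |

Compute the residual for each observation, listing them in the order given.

-1, 0, 1.5, -1.5, 1.5, 0, 1.5, -2

x=6: ŷ = 6.5 + 0.3·6 = 8.3; e = 7.3 − 8.3 = -1
x=23: ŷ = 6.5 + 0.3·23 = 13.4; e = 13.4 − 13.4 = 0
x=27: ŷ = 6.5 + 0.3·27 = 14.6; e = 16.1 − 14.6 = 1.5
x=30: ŷ = 6.5 + 0.3·30 = 15.5; e = 14 − 15.5 = -1.5
x=31: ŷ = 6.5 + 0.3·31 = 15.8; e = 17.3 − 15.8 = 1.5
x=62: ŷ = 6.5 + 0.3·62 = 25.1; e = 25.1 − 25.1 = 0
x=68: ŷ = 6.5 + 0.3·68 = 26.9; e = 28.4 − 26.9 = 1.5
x=69: ŷ = 6.5 + 0.3·69 = 27.2; e = 25.2 − 27.2 = -2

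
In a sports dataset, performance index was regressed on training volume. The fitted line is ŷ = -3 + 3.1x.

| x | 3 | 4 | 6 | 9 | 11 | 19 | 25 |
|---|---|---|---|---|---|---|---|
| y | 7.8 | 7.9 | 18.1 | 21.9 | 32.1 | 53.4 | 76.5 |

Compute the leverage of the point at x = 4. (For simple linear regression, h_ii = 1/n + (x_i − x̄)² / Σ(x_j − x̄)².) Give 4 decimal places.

h = 0.2647

x̄ = (3 + 4 + 6 + 9 + 11 + 19 + 25)/7 = 11
Σ(x − x̄)² = 64 + 49 + 25 + 4 + 0 + 64 + 196 = 402
h = 1/7 + (-7)²/402 = 0.142857 + 0.121891 = 0.2647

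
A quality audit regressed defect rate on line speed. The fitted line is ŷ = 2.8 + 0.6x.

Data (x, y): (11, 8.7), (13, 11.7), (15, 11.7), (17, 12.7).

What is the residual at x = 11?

e = -0.7

ŷ = 2.8 + 0.6·11 = 9.4
e = 8.7 − 9.4 = -0.7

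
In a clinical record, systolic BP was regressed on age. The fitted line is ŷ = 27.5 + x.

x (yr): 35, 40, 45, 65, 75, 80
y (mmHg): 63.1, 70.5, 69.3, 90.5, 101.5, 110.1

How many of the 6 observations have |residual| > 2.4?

x=35: ŷ = 27.5 + 35 = 62.5; e = 63.1 − 62.5 = 0.6
x=40: ŷ = 27.5 + 40 = 67.5; e = 70.5 − 67.5 = 3
x=45: ŷ = 27.5 + 45 = 72.5; e = 69.3 − 72.5 = -3.2
x=65: ŷ = 27.5 + 65 = 92.5; e = 90.5 − 92.5 = -2
x=75: ŷ = 27.5 + 75 = 102.5; e = 101.5 − 102.5 = -1
x=80: ŷ = 27.5 + 80 = 107.5; e = 110.1 − 107.5 = 2.6
|e| > 2.4: x=40 (|e|=3), x=45 (|e|=3.2), x=80 (|e|=2.6) → 3

3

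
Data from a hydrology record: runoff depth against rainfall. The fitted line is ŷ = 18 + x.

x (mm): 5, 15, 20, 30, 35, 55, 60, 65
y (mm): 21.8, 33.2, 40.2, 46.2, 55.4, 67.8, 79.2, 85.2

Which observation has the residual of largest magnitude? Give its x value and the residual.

x=5: ŷ = 18 + 5 = 23; e = 21.8 − 23 = -1.2
x=15: ŷ = 18 + 15 = 33; e = 33.2 − 33 = 0.2
x=20: ŷ = 18 + 20 = 38; e = 40.2 − 38 = 2.2
x=30: ŷ = 18 + 30 = 48; e = 46.2 − 48 = -1.8
x=35: ŷ = 18 + 35 = 53; e = 55.4 − 53 = 2.4
x=55: ŷ = 18 + 55 = 73; e = 67.8 − 73 = -5.2
x=60: ŷ = 18 + 60 = 78; e = 79.2 − 78 = 1.2
x=65: ŷ = 18 + 65 = 83; e = 85.2 − 83 = 2.2
Largest |e| is 5.2 at x = 55, residual -5.2.

x = 55, e = -5.2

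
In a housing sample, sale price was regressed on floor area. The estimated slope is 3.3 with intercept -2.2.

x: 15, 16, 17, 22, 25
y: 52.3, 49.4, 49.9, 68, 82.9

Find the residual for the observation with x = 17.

r = -4

ŷ = -2.2 + 3.3·17 = 53.9
r = 49.9 − 53.9 = -4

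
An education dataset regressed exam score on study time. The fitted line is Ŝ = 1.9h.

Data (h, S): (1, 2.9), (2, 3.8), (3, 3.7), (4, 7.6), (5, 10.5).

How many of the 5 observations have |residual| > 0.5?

h=1: Ŝ = 1.9·1 = 1.9; e = 2.9 − 1.9 = 1
h=2: Ŝ = 1.9·2 = 3.8; e = 3.8 − 3.8 = 0
h=3: Ŝ = 1.9·3 = 5.7; e = 3.7 − 5.7 = -2
h=4: Ŝ = 1.9·4 = 7.6; e = 7.6 − 7.6 = 0
h=5: Ŝ = 1.9·5 = 9.5; e = 10.5 − 9.5 = 1
|e| > 0.5: h=1 (|e|=1), h=3 (|e|=2), h=5 (|e|=1) → 3

3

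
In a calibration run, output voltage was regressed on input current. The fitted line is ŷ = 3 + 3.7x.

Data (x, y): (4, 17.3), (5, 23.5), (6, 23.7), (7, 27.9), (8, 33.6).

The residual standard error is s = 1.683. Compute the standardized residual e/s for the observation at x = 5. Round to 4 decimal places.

ŷ = 3 + 3.7·5 = 21.5
e = 23.5 − 21.5 = 2
e/s = 2 / 1.683 = 1.1884

1.1884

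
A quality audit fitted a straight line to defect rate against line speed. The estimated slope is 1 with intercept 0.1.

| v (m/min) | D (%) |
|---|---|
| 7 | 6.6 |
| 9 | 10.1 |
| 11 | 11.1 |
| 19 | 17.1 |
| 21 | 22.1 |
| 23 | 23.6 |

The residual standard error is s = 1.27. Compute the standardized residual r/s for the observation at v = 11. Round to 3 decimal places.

D̂ = 0.1 + 11 = 11.1
r = 11.1 − 11.1 = 0
r/s = 0 / 1.27 = 0.000

0.000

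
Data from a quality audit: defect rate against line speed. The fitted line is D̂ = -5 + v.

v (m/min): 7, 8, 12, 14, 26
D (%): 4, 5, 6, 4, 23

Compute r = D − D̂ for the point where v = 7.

r = 2

D̂ = -5 + 7 = 2
r = 4 − 2 = 2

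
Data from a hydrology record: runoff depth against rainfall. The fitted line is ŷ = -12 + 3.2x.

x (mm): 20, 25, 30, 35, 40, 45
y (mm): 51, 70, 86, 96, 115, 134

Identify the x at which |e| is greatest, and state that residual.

x=20: ŷ = -12 + 3.2·20 = 52; e = 51 − 52 = -1
x=25: ŷ = -12 + 3.2·25 = 68; e = 70 − 68 = 2
x=30: ŷ = -12 + 3.2·30 = 84; e = 86 − 84 = 2
x=35: ŷ = -12 + 3.2·35 = 100; e = 96 − 100 = -4
x=40: ŷ = -12 + 3.2·40 = 116; e = 115 − 116 = -1
x=45: ŷ = -12 + 3.2·45 = 132; e = 134 − 132 = 2
Largest |e| is 4 at x = 35, residual -4.

x = 35, e = -4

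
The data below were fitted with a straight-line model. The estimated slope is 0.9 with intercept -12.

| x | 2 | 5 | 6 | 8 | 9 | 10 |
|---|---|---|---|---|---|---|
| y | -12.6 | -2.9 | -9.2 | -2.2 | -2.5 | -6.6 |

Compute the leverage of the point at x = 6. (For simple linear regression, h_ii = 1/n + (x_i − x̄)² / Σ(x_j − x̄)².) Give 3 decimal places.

x̄ = (2 + 5 + 6 + 8 + 9 + 10)/6 = 6.66667
Σ(x − x̄)² = 21.7778 + 2.77778 + 0.444444 + 1.77778 + 5.44444 + 11.1111 = 43.3333
h = 1/6 + (-0.666667)²/43.3333 = 0.166667 + 0.0102564 = 0.177

h = 0.177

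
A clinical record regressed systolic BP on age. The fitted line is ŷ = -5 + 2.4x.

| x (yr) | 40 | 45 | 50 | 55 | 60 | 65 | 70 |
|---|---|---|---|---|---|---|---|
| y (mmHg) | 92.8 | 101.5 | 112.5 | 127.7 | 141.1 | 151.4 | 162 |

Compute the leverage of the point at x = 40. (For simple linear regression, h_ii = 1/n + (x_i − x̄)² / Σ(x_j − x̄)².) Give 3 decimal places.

h = 0.464

x̄ = (40 + 45 + 50 + 55 + 60 + 65 + 70)/7 = 55
Σ(x − x̄)² = 225 + 100 + 25 + 0 + 25 + 100 + 225 = 700
h = 1/7 + (-15)²/700 = 0.142857 + 0.321429 = 0.464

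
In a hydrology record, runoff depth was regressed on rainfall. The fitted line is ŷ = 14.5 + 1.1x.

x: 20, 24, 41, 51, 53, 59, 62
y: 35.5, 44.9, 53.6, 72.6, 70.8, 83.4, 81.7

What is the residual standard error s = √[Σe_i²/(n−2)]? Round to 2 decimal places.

x=20: ŷ = 14.5 + 1.1·20 = 36.5; e = 35.5 − 36.5 = -1
x=24: ŷ = 14.5 + 1.1·24 = 40.9; e = 44.9 − 40.9 = 4
x=41: ŷ = 14.5 + 1.1·41 = 59.6; e = 53.6 − 59.6 = -6
x=51: ŷ = 14.5 + 1.1·51 = 70.6; e = 72.6 − 70.6 = 2
x=53: ŷ = 14.5 + 1.1·53 = 72.8; e = 70.8 − 72.8 = -2
x=59: ŷ = 14.5 + 1.1·59 = 79.4; e = 83.4 − 79.4 = 4
x=62: ŷ = 14.5 + 1.1·62 = 82.7; e = 81.7 − 82.7 = -1
SSE = 1 + 16 + 36 + 4 + 4 + 16 + 1 = 78
s = √(78/5) = √15.6 ≈ 3.95

s = 3.95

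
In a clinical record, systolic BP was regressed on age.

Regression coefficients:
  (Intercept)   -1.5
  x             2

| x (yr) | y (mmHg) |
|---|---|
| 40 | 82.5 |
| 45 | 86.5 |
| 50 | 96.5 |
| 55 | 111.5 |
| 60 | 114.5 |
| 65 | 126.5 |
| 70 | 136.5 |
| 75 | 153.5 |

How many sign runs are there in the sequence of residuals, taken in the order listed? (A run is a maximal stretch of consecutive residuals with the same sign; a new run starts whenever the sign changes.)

x=40: ŷ = -1.5 + 2·40 = 78.5; r = 82.5 − 78.5 = 4
x=45: ŷ = -1.5 + 2·45 = 88.5; r = 86.5 − 88.5 = -2
x=50: ŷ = -1.5 + 2·50 = 98.5; r = 96.5 − 98.5 = -2
x=55: ŷ = -1.5 + 2·55 = 108.5; r = 111.5 − 108.5 = 3
x=60: ŷ = -1.5 + 2·60 = 118.5; r = 114.5 − 118.5 = -4
x=65: ŷ = -1.5 + 2·65 = 128.5; r = 126.5 − 128.5 = -2
x=70: ŷ = -1.5 + 2·70 = 138.5; r = 136.5 − 138.5 = -2
x=75: ŷ = -1.5 + 2·75 = 148.5; r = 153.5 − 148.5 = 5
Signs: + − − + − − − +
Runs: +×1, −×2, +×1, −×3, +×1 → 5

5 runs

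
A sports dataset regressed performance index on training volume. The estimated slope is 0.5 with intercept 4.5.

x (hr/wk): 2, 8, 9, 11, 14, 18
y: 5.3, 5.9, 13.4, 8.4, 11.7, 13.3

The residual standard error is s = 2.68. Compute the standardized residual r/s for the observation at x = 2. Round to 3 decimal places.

-0.075

ŷ = 4.5 + 0.5·2 = 5.5
r = 5.3 − 5.5 = -0.2
r/s = -0.2 / 2.68 = -0.075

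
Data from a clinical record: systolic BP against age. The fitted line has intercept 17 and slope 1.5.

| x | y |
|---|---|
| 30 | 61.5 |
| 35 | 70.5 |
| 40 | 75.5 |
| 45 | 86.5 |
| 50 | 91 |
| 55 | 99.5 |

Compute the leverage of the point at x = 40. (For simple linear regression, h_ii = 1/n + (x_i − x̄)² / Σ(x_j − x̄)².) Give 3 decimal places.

h = 0.181

x̄ = (30 + 35 + 40 + 45 + 50 + 55)/6 = 42.5
Σ(x − x̄)² = 156.25 + 56.25 + 6.25 + 6.25 + 56.25 + 156.25 = 437.5
h = 1/6 + (-2.5)²/437.5 = 0.166667 + 0.0142857 = 0.181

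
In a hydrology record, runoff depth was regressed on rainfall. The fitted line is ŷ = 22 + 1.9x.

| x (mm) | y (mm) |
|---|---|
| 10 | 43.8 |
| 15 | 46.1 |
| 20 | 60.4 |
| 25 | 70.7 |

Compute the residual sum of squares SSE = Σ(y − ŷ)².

SSE = 28.8

x=10: ŷ = 22 + 1.9·10 = 41; r = 43.8 − 41 = 2.8
x=15: ŷ = 22 + 1.9·15 = 50.5; r = 46.1 − 50.5 = -4.4
x=20: ŷ = 22 + 1.9·20 = 60; r = 60.4 − 60 = 0.4
x=25: ŷ = 22 + 1.9·25 = 69.5; r = 70.7 − 69.5 = 1.2
SSE = 7.84 + 19.36 + 0.16 + 1.44 = 28.8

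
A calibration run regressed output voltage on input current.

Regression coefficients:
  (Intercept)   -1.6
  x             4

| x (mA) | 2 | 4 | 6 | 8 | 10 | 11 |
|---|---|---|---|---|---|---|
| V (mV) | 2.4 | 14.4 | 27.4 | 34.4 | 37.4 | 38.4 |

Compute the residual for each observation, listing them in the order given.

-4, 0, 5, 4, -1, -4

x=2: V̂ = -1.6 + 4·2 = 6.4; r = 2.4 − 6.4 = -4
x=4: V̂ = -1.6 + 4·4 = 14.4; r = 14.4 − 14.4 = 0
x=6: V̂ = -1.6 + 4·6 = 22.4; r = 27.4 − 22.4 = 5
x=8: V̂ = -1.6 + 4·8 = 30.4; r = 34.4 − 30.4 = 4
x=10: V̂ = -1.6 + 4·10 = 38.4; r = 37.4 − 38.4 = -1
x=11: V̂ = -1.6 + 4·11 = 42.4; r = 38.4 − 42.4 = -4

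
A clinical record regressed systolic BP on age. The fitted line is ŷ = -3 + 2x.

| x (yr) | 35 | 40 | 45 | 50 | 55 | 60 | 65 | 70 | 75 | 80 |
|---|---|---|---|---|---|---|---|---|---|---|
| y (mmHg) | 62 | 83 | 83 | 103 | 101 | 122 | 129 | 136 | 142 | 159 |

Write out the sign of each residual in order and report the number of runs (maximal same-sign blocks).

x=35: ŷ = -3 + 2·35 = 67; r = 62 − 67 = -5
x=40: ŷ = -3 + 2·40 = 77; r = 83 − 77 = 6
x=45: ŷ = -3 + 2·45 = 87; r = 83 − 87 = -4
x=50: ŷ = -3 + 2·50 = 97; r = 103 − 97 = 6
x=55: ŷ = -3 + 2·55 = 107; r = 101 − 107 = -6
x=60: ŷ = -3 + 2·60 = 117; r = 122 − 117 = 5
x=65: ŷ = -3 + 2·65 = 127; r = 129 − 127 = 2
x=70: ŷ = -3 + 2·70 = 137; r = 136 − 137 = -1
x=75: ŷ = -3 + 2·75 = 147; r = 142 − 147 = -5
x=80: ŷ = -3 + 2·80 = 157; r = 159 − 157 = 2
Signs: − + − + − + + − − +
Runs: −×1, +×1, −×1, +×1, −×1, +×2, −×2, +×1 → 8

8 runs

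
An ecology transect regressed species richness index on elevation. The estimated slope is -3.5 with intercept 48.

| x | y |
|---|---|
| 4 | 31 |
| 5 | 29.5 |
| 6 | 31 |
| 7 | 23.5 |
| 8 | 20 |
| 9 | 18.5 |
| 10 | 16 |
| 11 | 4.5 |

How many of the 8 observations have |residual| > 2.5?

x=4: ŷ = 48 − 3.5·4 = 34; r = 31 − 34 = -3
x=5: ŷ = 48 − 3.5·5 = 30.5; r = 29.5 − 30.5 = -1
x=6: ŷ = 48 − 3.5·6 = 27; r = 31 − 27 = 4
x=7: ŷ = 48 − 3.5·7 = 23.5; r = 23.5 − 23.5 = 0
x=8: ŷ = 48 − 3.5·8 = 20; r = 20 − 20 = 0
x=9: ŷ = 48 − 3.5·9 = 16.5; r = 18.5 − 16.5 = 2
x=10: ŷ = 48 − 3.5·10 = 13; r = 16 − 13 = 3
x=11: ŷ = 48 − 3.5·11 = 9.5; r = 4.5 − 9.5 = -5
|r| > 2.5: x=4 (|r|=3), x=6 (|r|=4), x=10 (|r|=3), x=11 (|r|=5) → 4

4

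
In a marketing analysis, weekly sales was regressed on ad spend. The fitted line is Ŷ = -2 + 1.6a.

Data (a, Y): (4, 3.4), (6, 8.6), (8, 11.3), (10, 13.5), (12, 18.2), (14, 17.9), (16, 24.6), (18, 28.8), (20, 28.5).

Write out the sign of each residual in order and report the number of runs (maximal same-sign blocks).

a=4: Ŷ = -2 + 1.6·4 = 4.4; e = 3.4 − 4.4 = -1
a=6: Ŷ = -2 + 1.6·6 = 7.6; e = 8.6 − 7.6 = 1
a=8: Ŷ = -2 + 1.6·8 = 10.8; e = 11.3 − 10.8 = 0.5
a=10: Ŷ = -2 + 1.6·10 = 14; e = 13.5 − 14 = -0.5
a=12: Ŷ = -2 + 1.6·12 = 17.2; e = 18.2 − 17.2 = 1
a=14: Ŷ = -2 + 1.6·14 = 20.4; e = 17.9 − 20.4 = -2.5
a=16: Ŷ = -2 + 1.6·16 = 23.6; e = 24.6 − 23.6 = 1
a=18: Ŷ = -2 + 1.6·18 = 26.8; e = 28.8 − 26.8 = 2
a=20: Ŷ = -2 + 1.6·20 = 30; e = 28.5 − 30 = -1.5
Signs: − + + − + − + + −
Runs: −×1, +×2, −×1, +×1, −×1, +×2, −×1 → 7

7 runs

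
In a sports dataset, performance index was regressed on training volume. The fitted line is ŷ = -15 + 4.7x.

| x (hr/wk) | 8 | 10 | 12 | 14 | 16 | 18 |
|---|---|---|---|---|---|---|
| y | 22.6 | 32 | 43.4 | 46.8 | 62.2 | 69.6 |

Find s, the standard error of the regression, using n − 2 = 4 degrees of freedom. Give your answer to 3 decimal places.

x=8: ŷ = -15 + 4.7·8 = 22.6; r = 22.6 − 22.6 = 0
x=10: ŷ = -15 + 4.7·10 = 32; r = 32 − 32 = 0
x=12: ŷ = -15 + 4.7·12 = 41.4; r = 43.4 − 41.4 = 2
x=14: ŷ = -15 + 4.7·14 = 50.8; r = 46.8 − 50.8 = -4
x=16: ŷ = -15 + 4.7·16 = 60.2; r = 62.2 − 60.2 = 2
x=18: ŷ = -15 + 4.7·18 = 69.6; r = 69.6 − 69.6 = 0
SSE = 0 + 0 + 4 + 16 + 4 + 0 = 24
s = √(24/4) = √6 ≈ 2.449

s = 2.449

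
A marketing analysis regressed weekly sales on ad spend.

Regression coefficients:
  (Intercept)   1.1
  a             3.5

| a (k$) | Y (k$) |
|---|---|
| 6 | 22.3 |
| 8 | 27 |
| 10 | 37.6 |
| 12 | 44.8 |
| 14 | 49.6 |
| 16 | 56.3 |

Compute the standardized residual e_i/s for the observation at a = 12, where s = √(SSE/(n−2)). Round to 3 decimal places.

a=6: Ŷ = 1.1 + 3.5·6 = 22.1; e = 22.3 − 22.1 = 0.2
a=8: Ŷ = 1.1 + 3.5·8 = 29.1; e = 27 − 29.1 = -2.1
a=10: Ŷ = 1.1 + 3.5·10 = 36.1; e = 37.6 − 36.1 = 1.5
a=12: Ŷ = 1.1 + 3.5·12 = 43.1; e = 44.8 − 43.1 = 1.7
a=14: Ŷ = 1.1 + 3.5·14 = 50.1; e = 49.6 − 50.1 = -0.5
a=16: Ŷ = 1.1 + 3.5·16 = 57.1; e = 56.3 − 57.1 = -0.8
SSE = 0.04 + 4.41 + 2.25 + 2.89 + 0.25 + 0.64 = 10.48
s = √(10.48/4) = 1.61864
e/s = 1.7 / 1.61864 = 1.050

1.050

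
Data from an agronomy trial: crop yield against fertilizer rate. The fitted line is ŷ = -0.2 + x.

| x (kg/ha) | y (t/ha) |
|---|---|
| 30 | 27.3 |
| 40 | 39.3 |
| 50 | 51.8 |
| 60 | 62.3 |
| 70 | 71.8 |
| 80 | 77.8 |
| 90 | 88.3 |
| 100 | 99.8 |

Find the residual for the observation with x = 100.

ŷ = -0.2 + 100 = 99.8
e = 99.8 − 99.8 = 0

e = 0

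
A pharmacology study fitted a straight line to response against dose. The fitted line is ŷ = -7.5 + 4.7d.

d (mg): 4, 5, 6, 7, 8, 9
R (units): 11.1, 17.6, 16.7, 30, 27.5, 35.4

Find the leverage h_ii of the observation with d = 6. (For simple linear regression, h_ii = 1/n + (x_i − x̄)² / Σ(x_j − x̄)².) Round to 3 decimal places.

h = 0.181

d̄ = (4 + 5 + 6 + 7 + 8 + 9)/6 = 6.5
Σ(d − d̄)² = 6.25 + 2.25 + 0.25 + 0.25 + 2.25 + 6.25 = 17.5
h = 1/6 + (-0.5)²/17.5 = 0.166667 + 0.0142857 = 0.181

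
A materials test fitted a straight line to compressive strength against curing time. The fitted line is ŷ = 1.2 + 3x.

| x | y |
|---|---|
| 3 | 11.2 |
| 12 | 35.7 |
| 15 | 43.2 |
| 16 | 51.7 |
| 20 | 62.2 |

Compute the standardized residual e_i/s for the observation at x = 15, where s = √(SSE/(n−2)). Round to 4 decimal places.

x=3: ŷ = 1.2 + 3·3 = 10.2; e = 11.2 − 10.2 = 1
x=12: ŷ = 1.2 + 3·12 = 37.2; e = 35.7 − 37.2 = -1.5
x=15: ŷ = 1.2 + 3·15 = 46.2; e = 43.2 − 46.2 = -3
x=16: ŷ = 1.2 + 3·16 = 49.2; e = 51.7 − 49.2 = 2.5
x=20: ŷ = 1.2 + 3·20 = 61.2; e = 62.2 − 61.2 = 1
SSE = 1 + 2.25 + 9 + 6.25 + 1 = 19.5
s = √(19.5/3) = 2.54951
e/s = -3 / 2.54951 = -1.1767

-1.1767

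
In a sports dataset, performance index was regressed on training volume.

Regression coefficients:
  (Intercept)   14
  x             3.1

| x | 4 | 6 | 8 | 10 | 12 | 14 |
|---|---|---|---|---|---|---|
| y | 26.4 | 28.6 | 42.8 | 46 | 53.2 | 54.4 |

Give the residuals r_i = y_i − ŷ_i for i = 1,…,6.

x=4: ŷ = 14 + 3.1·4 = 26.4; r = 26.4 − 26.4 = 0
x=6: ŷ = 14 + 3.1·6 = 32.6; r = 28.6 − 32.6 = -4
x=8: ŷ = 14 + 3.1·8 = 38.8; r = 42.8 − 38.8 = 4
x=10: ŷ = 14 + 3.1·10 = 45; r = 46 − 45 = 1
x=12: ŷ = 14 + 3.1·12 = 51.2; r = 53.2 − 51.2 = 2
x=14: ŷ = 14 + 3.1·14 = 57.4; r = 54.4 − 57.4 = -3

0, -4, 4, 1, 2, -3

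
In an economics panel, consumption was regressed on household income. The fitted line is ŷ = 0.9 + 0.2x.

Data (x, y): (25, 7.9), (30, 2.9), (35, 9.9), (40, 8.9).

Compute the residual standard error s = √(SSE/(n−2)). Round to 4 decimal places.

x=25: ŷ = 0.9 + 0.2·25 = 5.9; e = 7.9 − 5.9 = 2
x=30: ŷ = 0.9 + 0.2·30 = 6.9; e = 2.9 − 6.9 = -4
x=35: ŷ = 0.9 + 0.2·35 = 7.9; e = 9.9 − 7.9 = 2
x=40: ŷ = 0.9 + 0.2·40 = 8.9; e = 8.9 − 8.9 = 0
SSE = 4 + 16 + 4 + 0 = 24
s = √(24/2) = √12 ≈ 3.4641

s = 3.4641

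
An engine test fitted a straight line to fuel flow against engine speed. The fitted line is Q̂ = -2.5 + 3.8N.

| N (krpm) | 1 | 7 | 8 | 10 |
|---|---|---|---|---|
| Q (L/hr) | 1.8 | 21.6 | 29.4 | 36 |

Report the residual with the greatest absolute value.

N=1: Q̂ = -2.5 + 3.8·1 = 1.3; e = 1.8 − 1.3 = 0.5
N=7: Q̂ = -2.5 + 3.8·7 = 24.1; e = 21.6 − 24.1 = -2.5
N=8: Q̂ = -2.5 + 3.8·8 = 27.9; e = 29.4 − 27.9 = 1.5
N=10: Q̂ = -2.5 + 3.8·10 = 35.5; e = 36 − 35.5 = 0.5
Largest |e| is 2.5 at N = 7, residual -2.5.

e = -2.5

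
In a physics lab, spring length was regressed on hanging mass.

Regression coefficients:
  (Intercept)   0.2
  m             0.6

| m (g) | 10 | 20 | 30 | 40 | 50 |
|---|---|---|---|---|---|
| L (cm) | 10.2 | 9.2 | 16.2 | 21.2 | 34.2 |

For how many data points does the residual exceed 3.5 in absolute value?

2

m=10: ŷ = 0.2 + 0.6·10 = 6.2; r = 10.2 − 6.2 = 4
m=20: ŷ = 0.2 + 0.6·20 = 12.2; r = 9.2 − 12.2 = -3
m=30: ŷ = 0.2 + 0.6·30 = 18.2; r = 16.2 − 18.2 = -2
m=40: ŷ = 0.2 + 0.6·40 = 24.2; r = 21.2 − 24.2 = -3
m=50: ŷ = 0.2 + 0.6·50 = 30.2; r = 34.2 − 30.2 = 4
|r| > 3.5: m=10 (|r|=4), m=50 (|r|=4) → 2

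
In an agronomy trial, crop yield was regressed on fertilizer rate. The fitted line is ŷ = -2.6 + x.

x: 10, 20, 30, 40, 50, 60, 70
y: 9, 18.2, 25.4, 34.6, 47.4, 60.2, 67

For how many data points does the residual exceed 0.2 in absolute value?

6

x=10: ŷ = -2.6 + 10 = 7.4; r = 9 − 7.4 = 1.6
x=20: ŷ = -2.6 + 20 = 17.4; r = 18.2 − 17.4 = 0.8
x=30: ŷ = -2.6 + 30 = 27.4; r = 25.4 − 27.4 = -2
x=40: ŷ = -2.6 + 40 = 37.4; r = 34.6 − 37.4 = -2.8
x=50: ŷ = -2.6 + 50 = 47.4; r = 47.4 − 47.4 = 0
x=60: ŷ = -2.6 + 60 = 57.4; r = 60.2 − 57.4 = 2.8
x=70: ŷ = -2.6 + 70 = 67.4; r = 67 − 67.4 = -0.4
|r| > 0.2: x=10 (|r|=1.6), x=20 (|r|=0.8), x=30 (|r|=2), x=40 (|r|=2.8), x=60 (|r|=2.8), x=70 (|r|=0.4) → 6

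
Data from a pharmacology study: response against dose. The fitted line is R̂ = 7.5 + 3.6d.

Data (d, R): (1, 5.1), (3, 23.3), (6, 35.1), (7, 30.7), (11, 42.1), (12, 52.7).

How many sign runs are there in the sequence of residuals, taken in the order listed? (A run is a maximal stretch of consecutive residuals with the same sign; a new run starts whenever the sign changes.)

d=1: R̂ = 7.5 + 3.6·1 = 11.1; e = 5.1 − 11.1 = -6
d=3: R̂ = 7.5 + 3.6·3 = 18.3; e = 23.3 − 18.3 = 5
d=6: R̂ = 7.5 + 3.6·6 = 29.1; e = 35.1 − 29.1 = 6
d=7: R̂ = 7.5 + 3.6·7 = 32.7; e = 30.7 − 32.7 = -2
d=11: R̂ = 7.5 + 3.6·11 = 47.1; e = 42.1 − 47.1 = -5
d=12: R̂ = 7.5 + 3.6·12 = 50.7; e = 52.7 − 50.7 = 2
Signs: − + + − − +
Runs: −×1, +×2, −×2, +×1 → 4

4 runs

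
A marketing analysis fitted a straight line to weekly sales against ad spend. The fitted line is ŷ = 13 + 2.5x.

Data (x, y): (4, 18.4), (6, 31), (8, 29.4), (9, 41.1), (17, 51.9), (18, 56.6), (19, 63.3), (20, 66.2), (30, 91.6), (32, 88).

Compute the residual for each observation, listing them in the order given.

-4.6, 3, -3.6, 5.6, -3.6, -1.4, 2.8, 3.2, 3.6, -5

x=4: ŷ = 13 + 2.5·4 = 23; r = 18.4 − 23 = -4.6
x=6: ŷ = 13 + 2.5·6 = 28; r = 31 − 28 = 3
x=8: ŷ = 13 + 2.5·8 = 33; r = 29.4 − 33 = -3.6
x=9: ŷ = 13 + 2.5·9 = 35.5; r = 41.1 − 35.5 = 5.6
x=17: ŷ = 13 + 2.5·17 = 55.5; r = 51.9 − 55.5 = -3.6
x=18: ŷ = 13 + 2.5·18 = 58; r = 56.6 − 58 = -1.4
x=19: ŷ = 13 + 2.5·19 = 60.5; r = 63.3 − 60.5 = 2.8
x=20: ŷ = 13 + 2.5·20 = 63; r = 66.2 − 63 = 3.2
x=30: ŷ = 13 + 2.5·30 = 88; r = 91.6 − 88 = 3.6
x=32: ŷ = 13 + 2.5·32 = 93; r = 88 − 93 = -5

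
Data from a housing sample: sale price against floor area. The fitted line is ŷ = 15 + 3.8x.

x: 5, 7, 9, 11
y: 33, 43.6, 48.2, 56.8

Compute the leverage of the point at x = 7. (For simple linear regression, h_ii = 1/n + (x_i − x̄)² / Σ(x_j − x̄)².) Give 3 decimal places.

h = 0.300

x̄ = (5 + 7 + 9 + 11)/4 = 8
Σ(x − x̄)² = 9 + 1 + 1 + 9 = 20
h = 1/4 + (-1)²/20 = 0.25 + 0.05 = 0.300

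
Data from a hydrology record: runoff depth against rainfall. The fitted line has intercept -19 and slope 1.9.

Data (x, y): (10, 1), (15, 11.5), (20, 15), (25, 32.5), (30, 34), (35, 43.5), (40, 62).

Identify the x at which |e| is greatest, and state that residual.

x = 40, e = 5

x=10: ŷ = -19 + 1.9·10 = 0; e = 1 − 0 = 1
x=15: ŷ = -19 + 1.9·15 = 9.5; e = 11.5 − 9.5 = 2
x=20: ŷ = -19 + 1.9·20 = 19; e = 15 − 19 = -4
x=25: ŷ = -19 + 1.9·25 = 28.5; e = 32.5 − 28.5 = 4
x=30: ŷ = -19 + 1.9·30 = 38; e = 34 − 38 = -4
x=35: ŷ = -19 + 1.9·35 = 47.5; e = 43.5 − 47.5 = -4
x=40: ŷ = -19 + 1.9·40 = 57; e = 62 − 57 = 5
Largest |e| is 5 at x = 40, residual 5.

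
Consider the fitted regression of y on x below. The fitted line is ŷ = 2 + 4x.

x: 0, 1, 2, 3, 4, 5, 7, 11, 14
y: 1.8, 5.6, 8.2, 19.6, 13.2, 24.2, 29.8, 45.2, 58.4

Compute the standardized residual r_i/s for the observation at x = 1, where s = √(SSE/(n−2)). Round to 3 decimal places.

-0.133

x=0: ŷ = 2 + 4·0 = 2; r = 1.8 − 2 = -0.2
x=1: ŷ = 2 + 4·1 = 6; r = 5.6 − 6 = -0.4
x=2: ŷ = 2 + 4·2 = 10; r = 8.2 − 10 = -1.8
x=3: ŷ = 2 + 4·3 = 14; r = 19.6 − 14 = 5.6
x=4: ŷ = 2 + 4·4 = 18; r = 13.2 − 18 = -4.8
x=5: ŷ = 2 + 4·5 = 22; r = 24.2 − 22 = 2.2
x=7: ŷ = 2 + 4·7 = 30; r = 29.8 − 30 = -0.2
x=11: ŷ = 2 + 4·11 = 46; r = 45.2 − 46 = -0.8
x=14: ŷ = 2 + 4·14 = 58; r = 58.4 − 58 = 0.4
SSE = 0.04 + 0.16 + 3.24 + 31.36 + 23.04 + 4.84 + 0.04 + 0.64 + 0.16 = 63.52
s = √(63.52/7) = 3.01236
r/s = -0.4 / 3.01236 = -0.133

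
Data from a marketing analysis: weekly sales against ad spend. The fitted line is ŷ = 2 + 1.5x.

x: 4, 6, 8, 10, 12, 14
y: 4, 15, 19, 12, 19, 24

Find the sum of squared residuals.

SSE = 84

x=4: ŷ = 2 + 1.5·4 = 8; e = 4 − 8 = -4
x=6: ŷ = 2 + 1.5·6 = 11; e = 15 − 11 = 4
x=8: ŷ = 2 + 1.5·8 = 14; e = 19 − 14 = 5
x=10: ŷ = 2 + 1.5·10 = 17; e = 12 − 17 = -5
x=12: ŷ = 2 + 1.5·12 = 20; e = 19 − 20 = -1
x=14: ŷ = 2 + 1.5·14 = 23; e = 24 − 23 = 1
SSE = 16 + 16 + 25 + 25 + 1 + 1 = 84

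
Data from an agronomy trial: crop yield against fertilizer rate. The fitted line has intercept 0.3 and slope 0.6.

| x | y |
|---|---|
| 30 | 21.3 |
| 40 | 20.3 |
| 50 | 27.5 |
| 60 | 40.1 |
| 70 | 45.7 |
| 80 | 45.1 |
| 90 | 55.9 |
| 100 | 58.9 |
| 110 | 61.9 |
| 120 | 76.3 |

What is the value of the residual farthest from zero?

e = -4.4

x=30: ŷ = 0.3 + 0.6·30 = 18.3; e = 21.3 − 18.3 = 3
x=40: ŷ = 0.3 + 0.6·40 = 24.3; e = 20.3 − 24.3 = -4
x=50: ŷ = 0.3 + 0.6·50 = 30.3; e = 27.5 − 30.3 = -2.8
x=60: ŷ = 0.3 + 0.6·60 = 36.3; e = 40.1 − 36.3 = 3.8
x=70: ŷ = 0.3 + 0.6·70 = 42.3; e = 45.7 − 42.3 = 3.4
x=80: ŷ = 0.3 + 0.6·80 = 48.3; e = 45.1 − 48.3 = -3.2
x=90: ŷ = 0.3 + 0.6·90 = 54.3; e = 55.9 − 54.3 = 1.6
x=100: ŷ = 0.3 + 0.6·100 = 60.3; e = 58.9 − 60.3 = -1.4
x=110: ŷ = 0.3 + 0.6·110 = 66.3; e = 61.9 − 66.3 = -4.4
x=120: ŷ = 0.3 + 0.6·120 = 72.3; e = 76.3 − 72.3 = 4
Largest |e| is 4.4 at x = 110, residual -4.4.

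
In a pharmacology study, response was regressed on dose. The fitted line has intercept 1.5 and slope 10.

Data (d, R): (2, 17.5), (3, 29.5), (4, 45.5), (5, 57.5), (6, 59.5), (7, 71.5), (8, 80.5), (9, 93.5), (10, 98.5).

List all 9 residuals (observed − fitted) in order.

d=2: R̂ = 1.5 + 10·2 = 21.5; e = 17.5 − 21.5 = -4
d=3: R̂ = 1.5 + 10·3 = 31.5; e = 29.5 − 31.5 = -2
d=4: R̂ = 1.5 + 10·4 = 41.5; e = 45.5 − 41.5 = 4
d=5: R̂ = 1.5 + 10·5 = 51.5; e = 57.5 − 51.5 = 6
d=6: R̂ = 1.5 + 10·6 = 61.5; e = 59.5 − 61.5 = -2
d=7: R̂ = 1.5 + 10·7 = 71.5; e = 71.5 − 71.5 = 0
d=8: R̂ = 1.5 + 10·8 = 81.5; e = 80.5 − 81.5 = -1
d=9: R̂ = 1.5 + 10·9 = 91.5; e = 93.5 − 91.5 = 2
d=10: R̂ = 1.5 + 10·10 = 101.5; e = 98.5 − 101.5 = -3

-4, -2, 4, 6, -2, 0, -1, 2, -3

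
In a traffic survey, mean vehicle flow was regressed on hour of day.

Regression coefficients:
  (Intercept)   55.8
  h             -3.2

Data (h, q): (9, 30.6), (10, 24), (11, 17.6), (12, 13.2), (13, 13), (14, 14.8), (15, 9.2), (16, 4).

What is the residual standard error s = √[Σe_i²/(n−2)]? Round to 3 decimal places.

h=9: ŷ = 55.8 − 3.2·9 = 27; e = 30.6 − 27 = 3.6
h=10: ŷ = 55.8 − 3.2·10 = 23.8; e = 24 − 23.8 = 0.2
h=11: ŷ = 55.8 − 3.2·11 = 20.6; e = 17.6 − 20.6 = -3
h=12: ŷ = 55.8 − 3.2·12 = 17.4; e = 13.2 − 17.4 = -4.2
h=13: ŷ = 55.8 − 3.2·13 = 14.2; e = 13 − 14.2 = -1.2
h=14: ŷ = 55.8 − 3.2·14 = 11; e = 14.8 − 11 = 3.8
h=15: ŷ = 55.8 − 3.2·15 = 7.8; e = 9.2 − 7.8 = 1.4
h=16: ŷ = 55.8 − 3.2·16 = 4.6; e = 4 − 4.6 = -0.6
SSE = 12.96 + 0.04 + 9 + 17.64 + 1.44 + 14.44 + 1.96 + 0.36 = 57.84
s = √(57.84/6) = √9.64 ≈ 3.105

s = 3.105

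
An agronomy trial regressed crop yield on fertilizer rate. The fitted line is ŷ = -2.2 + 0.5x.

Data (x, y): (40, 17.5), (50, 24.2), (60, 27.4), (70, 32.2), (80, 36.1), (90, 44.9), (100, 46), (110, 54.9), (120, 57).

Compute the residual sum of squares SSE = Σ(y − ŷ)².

SSE = 18.16

x=40: ŷ = -2.2 + 0.5·40 = 17.8; e = 17.5 − 17.8 = -0.3
x=50: ŷ = -2.2 + 0.5·50 = 22.8; e = 24.2 − 22.8 = 1.4
x=60: ŷ = -2.2 + 0.5·60 = 27.8; e = 27.4 − 27.8 = -0.4
x=70: ŷ = -2.2 + 0.5·70 = 32.8; e = 32.2 − 32.8 = -0.6
x=80: ŷ = -2.2 + 0.5·80 = 37.8; e = 36.1 − 37.8 = -1.7
x=90: ŷ = -2.2 + 0.5·90 = 42.8; e = 44.9 − 42.8 = 2.1
x=100: ŷ = -2.2 + 0.5·100 = 47.8; e = 46 − 47.8 = -1.8
x=110: ŷ = -2.2 + 0.5·110 = 52.8; e = 54.9 − 52.8 = 2.1
x=120: ŷ = -2.2 + 0.5·120 = 57.8; e = 57 − 57.8 = -0.8
SSE = 0.09 + 1.96 + 0.16 + 0.36 + 2.89 + 4.41 + 3.24 + 4.41 + 0.64 = 18.16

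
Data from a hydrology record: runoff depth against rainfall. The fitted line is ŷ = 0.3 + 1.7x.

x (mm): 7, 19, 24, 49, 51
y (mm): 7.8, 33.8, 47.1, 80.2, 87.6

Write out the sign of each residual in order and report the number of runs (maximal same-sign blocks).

x=7: ŷ = 0.3 + 1.7·7 = 12.2; e = 7.8 − 12.2 = -4.4
x=19: ŷ = 0.3 + 1.7·19 = 32.6; e = 33.8 − 32.6 = 1.2
x=24: ŷ = 0.3 + 1.7·24 = 41.1; e = 47.1 − 41.1 = 6
x=49: ŷ = 0.3 + 1.7·49 = 83.6; e = 80.2 − 83.6 = -3.4
x=51: ŷ = 0.3 + 1.7·51 = 87; e = 87.6 − 87 = 0.6
Signs: − + + − +
Runs: −×1, +×2, −×1, +×1 → 4

4 runs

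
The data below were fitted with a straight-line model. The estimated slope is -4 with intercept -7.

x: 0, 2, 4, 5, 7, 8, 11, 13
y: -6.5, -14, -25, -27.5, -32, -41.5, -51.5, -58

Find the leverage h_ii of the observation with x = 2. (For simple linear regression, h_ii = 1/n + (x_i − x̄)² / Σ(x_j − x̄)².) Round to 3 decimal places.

h = 0.258

x̄ = (0 + 2 + 4 + 5 + 7 + 8 + 11 + 13)/8 = 6.25
Σ(x − x̄)² = 39.0625 + 18.0625 + 5.0625 + 1.5625 + 0.5625 + 3.0625 + 22.5625 + 45.5625 = 135.5
h = 1/8 + (-4.25)²/135.5 = 0.125 + 0.133303 = 0.258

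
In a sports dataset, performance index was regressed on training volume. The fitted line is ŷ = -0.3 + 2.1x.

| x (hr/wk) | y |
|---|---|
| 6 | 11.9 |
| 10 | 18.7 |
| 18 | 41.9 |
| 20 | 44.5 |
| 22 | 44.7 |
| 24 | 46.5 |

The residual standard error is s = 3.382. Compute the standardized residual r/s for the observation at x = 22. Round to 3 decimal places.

-0.355

ŷ = -0.3 + 2.1·22 = 45.9
r = 44.7 − 45.9 = -1.2
r/s = -1.2 / 3.382 = -0.355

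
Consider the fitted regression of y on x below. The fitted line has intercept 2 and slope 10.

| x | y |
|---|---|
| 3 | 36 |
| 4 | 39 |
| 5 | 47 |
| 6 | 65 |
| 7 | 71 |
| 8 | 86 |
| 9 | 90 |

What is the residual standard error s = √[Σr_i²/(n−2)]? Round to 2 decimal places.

x=3: ŷ = 2 + 10·3 = 32; r = 36 − 32 = 4
x=4: ŷ = 2 + 10·4 = 42; r = 39 − 42 = -3
x=5: ŷ = 2 + 10·5 = 52; r = 47 − 52 = -5
x=6: ŷ = 2 + 10·6 = 62; r = 65 − 62 = 3
x=7: ŷ = 2 + 10·7 = 72; r = 71 − 72 = -1
x=8: ŷ = 2 + 10·8 = 82; r = 86 − 82 = 4
x=9: ŷ = 2 + 10·9 = 92; r = 90 − 92 = -2
SSE = 16 + 9 + 25 + 9 + 1 + 16 + 4 = 80
s = √(80/5) = √16 ≈ 4.00

s = 4.00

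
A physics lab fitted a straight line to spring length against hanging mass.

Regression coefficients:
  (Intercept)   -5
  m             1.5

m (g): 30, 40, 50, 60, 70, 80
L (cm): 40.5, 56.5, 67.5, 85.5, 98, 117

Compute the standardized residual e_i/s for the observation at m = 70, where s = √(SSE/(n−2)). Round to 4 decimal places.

-0.9701

m=30: ŷ = -5 + 1.5·30 = 40; e = 40.5 − 40 = 0.5
m=40: ŷ = -5 + 1.5·40 = 55; e = 56.5 − 55 = 1.5
m=50: ŷ = -5 + 1.5·50 = 70; e = 67.5 − 70 = -2.5
m=60: ŷ = -5 + 1.5·60 = 85; e = 85.5 − 85 = 0.5
m=70: ŷ = -5 + 1.5·70 = 100; e = 98 − 100 = -2
m=80: ŷ = -5 + 1.5·80 = 115; e = 117 − 115 = 2
SSE = 0.25 + 2.25 + 6.25 + 0.25 + 4 + 4 = 17
s = √(17/4) = 2.06155
e/s = -2 / 2.06155 = -0.9701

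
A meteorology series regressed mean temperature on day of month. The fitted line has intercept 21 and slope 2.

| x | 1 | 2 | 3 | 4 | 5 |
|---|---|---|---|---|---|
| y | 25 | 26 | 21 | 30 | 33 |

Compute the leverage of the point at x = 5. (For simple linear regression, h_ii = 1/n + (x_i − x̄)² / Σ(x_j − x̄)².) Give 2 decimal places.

x̄ = (1 + 2 + 3 + 4 + 5)/5 = 3
Σ(x − x̄)² = 4 + 1 + 0 + 1 + 4 = 10
h = 1/5 + (2)²/10 = 0.2 + 0.4 = 0.60

h = 0.60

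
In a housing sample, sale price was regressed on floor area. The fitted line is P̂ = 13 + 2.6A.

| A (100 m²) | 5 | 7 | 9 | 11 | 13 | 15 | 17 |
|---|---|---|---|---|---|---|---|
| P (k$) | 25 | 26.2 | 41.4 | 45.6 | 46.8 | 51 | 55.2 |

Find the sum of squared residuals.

SSE = 72

A=5: P̂ = 13 + 2.6·5 = 26; e = 25 − 26 = -1
A=7: P̂ = 13 + 2.6·7 = 31.2; e = 26.2 − 31.2 = -5
A=9: P̂ = 13 + 2.6·9 = 36.4; e = 41.4 − 36.4 = 5
A=11: P̂ = 13 + 2.6·11 = 41.6; e = 45.6 − 41.6 = 4
A=13: P̂ = 13 + 2.6·13 = 46.8; e = 46.8 − 46.8 = 0
A=15: P̂ = 13 + 2.6·15 = 52; e = 51 − 52 = -1
A=17: P̂ = 13 + 2.6·17 = 57.2; e = 55.2 − 57.2 = -2
SSE = 1 + 25 + 25 + 16 + 0 + 1 + 4 = 72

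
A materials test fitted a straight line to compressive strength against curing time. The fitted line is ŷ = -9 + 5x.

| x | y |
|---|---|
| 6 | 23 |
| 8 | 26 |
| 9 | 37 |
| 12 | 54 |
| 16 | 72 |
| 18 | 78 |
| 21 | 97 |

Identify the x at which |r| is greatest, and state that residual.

x = 8, r = -5

x=6: ŷ = -9 + 5·6 = 21; r = 23 − 21 = 2
x=8: ŷ = -9 + 5·8 = 31; r = 26 − 31 = -5
x=9: ŷ = -9 + 5·9 = 36; r = 37 − 36 = 1
x=12: ŷ = -9 + 5·12 = 51; r = 54 − 51 = 3
x=16: ŷ = -9 + 5·16 = 71; r = 72 − 71 = 1
x=18: ŷ = -9 + 5·18 = 81; r = 78 − 81 = -3
x=21: ŷ = -9 + 5·21 = 96; r = 97 − 96 = 1
Largest |r| is 5 at x = 8, residual -5.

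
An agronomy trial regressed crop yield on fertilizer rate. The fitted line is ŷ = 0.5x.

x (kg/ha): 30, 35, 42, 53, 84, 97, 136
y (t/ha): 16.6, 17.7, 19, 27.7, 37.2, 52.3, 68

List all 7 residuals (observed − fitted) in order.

x=30: ŷ = 0.5·30 = 15; r = 16.6 − 15 = 1.6
x=35: ŷ = 0.5·35 = 17.5; r = 17.7 − 17.5 = 0.2
x=42: ŷ = 0.5·42 = 21; r = 19 − 21 = -2
x=53: ŷ = 0.5·53 = 26.5; r = 27.7 − 26.5 = 1.2
x=84: ŷ = 0.5·84 = 42; r = 37.2 − 42 = -4.8
x=97: ŷ = 0.5·97 = 48.5; r = 52.3 − 48.5 = 3.8
x=136: ŷ = 0.5·136 = 68; r = 68 − 68 = 0

1.6, 0.2, -2, 1.2, -4.8, 3.8, 0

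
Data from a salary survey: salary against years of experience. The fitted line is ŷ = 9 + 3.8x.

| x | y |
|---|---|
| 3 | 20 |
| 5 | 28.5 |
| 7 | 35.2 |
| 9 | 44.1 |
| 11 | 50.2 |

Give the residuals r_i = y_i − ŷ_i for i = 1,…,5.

x=3: ŷ = 9 + 3.8·3 = 20.4; r = 20 − 20.4 = -0.4
x=5: ŷ = 9 + 3.8·5 = 28; r = 28.5 − 28 = 0.5
x=7: ŷ = 9 + 3.8·7 = 35.6; r = 35.2 − 35.6 = -0.4
x=9: ŷ = 9 + 3.8·9 = 43.2; r = 44.1 − 43.2 = 0.9
x=11: ŷ = 9 + 3.8·11 = 50.8; r = 50.2 − 50.8 = -0.6

-0.4, 0.5, -0.4, 0.9, -0.6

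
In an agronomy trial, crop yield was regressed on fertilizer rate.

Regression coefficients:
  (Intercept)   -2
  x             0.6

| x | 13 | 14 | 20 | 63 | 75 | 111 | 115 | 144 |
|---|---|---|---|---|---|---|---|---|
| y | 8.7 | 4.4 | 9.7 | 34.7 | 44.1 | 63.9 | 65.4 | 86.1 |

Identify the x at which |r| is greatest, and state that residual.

x = 13, r = 2.9

x=13: ŷ = -2 + 0.6·13 = 5.8; r = 8.7 − 5.8 = 2.9
x=14: ŷ = -2 + 0.6·14 = 6.4; r = 4.4 − 6.4 = -2
x=20: ŷ = -2 + 0.6·20 = 10; r = 9.7 − 10 = -0.3
x=63: ŷ = -2 + 0.6·63 = 35.8; r = 34.7 − 35.8 = -1.1
x=75: ŷ = -2 + 0.6·75 = 43; r = 44.1 − 43 = 1.1
x=111: ŷ = -2 + 0.6·111 = 64.6; r = 63.9 − 64.6 = -0.7
x=115: ŷ = -2 + 0.6·115 = 67; r = 65.4 − 67 = -1.6
x=144: ŷ = -2 + 0.6·144 = 84.4; r = 86.1 − 84.4 = 1.7
Largest |r| is 2.9 at x = 13, residual 2.9.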